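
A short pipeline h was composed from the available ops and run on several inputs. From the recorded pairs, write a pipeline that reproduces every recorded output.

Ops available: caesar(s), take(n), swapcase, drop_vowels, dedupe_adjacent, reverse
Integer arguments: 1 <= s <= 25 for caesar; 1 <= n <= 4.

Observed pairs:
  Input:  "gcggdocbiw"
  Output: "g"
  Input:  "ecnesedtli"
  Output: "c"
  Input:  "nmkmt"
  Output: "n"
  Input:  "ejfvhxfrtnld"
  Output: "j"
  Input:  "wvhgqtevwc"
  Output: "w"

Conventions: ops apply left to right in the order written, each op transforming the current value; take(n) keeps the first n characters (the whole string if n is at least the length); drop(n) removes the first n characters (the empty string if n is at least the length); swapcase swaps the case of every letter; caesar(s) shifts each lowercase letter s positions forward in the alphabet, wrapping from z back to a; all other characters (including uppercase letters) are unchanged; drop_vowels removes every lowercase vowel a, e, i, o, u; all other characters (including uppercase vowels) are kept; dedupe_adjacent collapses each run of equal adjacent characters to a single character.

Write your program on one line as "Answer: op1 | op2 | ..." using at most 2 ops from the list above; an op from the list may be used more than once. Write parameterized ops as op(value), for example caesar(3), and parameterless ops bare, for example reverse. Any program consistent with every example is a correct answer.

drop_vowels | take(1)

Check, running the answer program on each example:
  "gcggdocbiw" -> "gcggdcbw" -> "g"
  "ecnesedtli" -> "cnsdtl" -> "c"
  "nmkmt" -> "nmkmt" -> "n"
  "ejfvhxfrtnld" -> "jfvhxfrtnld" -> "j"
  "wvhgqtevwc" -> "wvhgqtvwc" -> "w"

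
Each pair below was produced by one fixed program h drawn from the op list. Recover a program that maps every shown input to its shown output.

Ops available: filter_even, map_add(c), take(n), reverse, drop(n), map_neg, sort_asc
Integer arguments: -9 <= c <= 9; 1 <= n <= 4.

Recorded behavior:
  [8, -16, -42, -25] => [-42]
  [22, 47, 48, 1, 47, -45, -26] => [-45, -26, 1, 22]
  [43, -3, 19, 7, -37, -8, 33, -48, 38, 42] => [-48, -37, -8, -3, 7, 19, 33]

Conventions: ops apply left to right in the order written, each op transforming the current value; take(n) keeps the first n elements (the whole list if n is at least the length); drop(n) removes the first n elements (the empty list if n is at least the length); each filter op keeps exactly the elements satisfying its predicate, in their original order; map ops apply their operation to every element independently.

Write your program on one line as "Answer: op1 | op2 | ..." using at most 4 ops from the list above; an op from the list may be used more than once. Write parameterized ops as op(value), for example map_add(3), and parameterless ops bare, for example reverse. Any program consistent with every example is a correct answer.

sort_asc | reverse | drop(3) | sort_asc

Check, running the answer program on each example:
  [8, -16, -42, -25] -> [-42, -25, -16, 8] -> [8, -16, -25, -42] -> [-42] -> [-42]
  [22, 47, 48, 1, 47, -45, -26] -> [-45, -26, 1, 22, 47, 47, 48] -> [48, 47, 47, 22, 1, -26, -45] -> [22, 1, -26, -45] -> [-45, -26, 1, 22]
  [43, -3, 19, 7, -37, -8, 33, -48, 38, 42] -> [-48, -37, -8, -3, 7, 19, 33, 38, 42, 43] -> [43, 42, 38, 33, 19, 7, -3, -8, -37, -48] -> [33, 19, 7, -3, -8, -37, -48] -> [-48, -37, -8, -3, 7, 19, 33]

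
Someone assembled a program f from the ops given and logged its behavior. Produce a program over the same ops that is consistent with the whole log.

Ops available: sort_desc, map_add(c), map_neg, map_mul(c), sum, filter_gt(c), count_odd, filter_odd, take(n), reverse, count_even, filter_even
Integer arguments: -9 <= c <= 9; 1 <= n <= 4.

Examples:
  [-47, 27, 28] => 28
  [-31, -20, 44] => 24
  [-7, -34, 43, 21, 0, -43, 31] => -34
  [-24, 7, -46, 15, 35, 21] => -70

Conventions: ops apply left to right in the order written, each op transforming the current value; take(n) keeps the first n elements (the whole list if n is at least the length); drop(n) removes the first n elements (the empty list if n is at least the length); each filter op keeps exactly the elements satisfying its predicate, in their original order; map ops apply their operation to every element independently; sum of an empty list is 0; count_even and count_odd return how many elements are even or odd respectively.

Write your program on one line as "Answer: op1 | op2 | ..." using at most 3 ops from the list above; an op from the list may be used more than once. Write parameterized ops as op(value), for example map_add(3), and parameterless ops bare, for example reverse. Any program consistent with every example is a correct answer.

filter_even | sum

Check, running the answer program on each example:
  [-47, 27, 28] -> [28] -> 28
  [-31, -20, 44] -> [-20, 44] -> 24
  [-7, -34, 43, 21, 0, -43, 31] -> [-34, 0] -> -34
  [-24, 7, -46, 15, 35, 21] -> [-24, -46] -> -70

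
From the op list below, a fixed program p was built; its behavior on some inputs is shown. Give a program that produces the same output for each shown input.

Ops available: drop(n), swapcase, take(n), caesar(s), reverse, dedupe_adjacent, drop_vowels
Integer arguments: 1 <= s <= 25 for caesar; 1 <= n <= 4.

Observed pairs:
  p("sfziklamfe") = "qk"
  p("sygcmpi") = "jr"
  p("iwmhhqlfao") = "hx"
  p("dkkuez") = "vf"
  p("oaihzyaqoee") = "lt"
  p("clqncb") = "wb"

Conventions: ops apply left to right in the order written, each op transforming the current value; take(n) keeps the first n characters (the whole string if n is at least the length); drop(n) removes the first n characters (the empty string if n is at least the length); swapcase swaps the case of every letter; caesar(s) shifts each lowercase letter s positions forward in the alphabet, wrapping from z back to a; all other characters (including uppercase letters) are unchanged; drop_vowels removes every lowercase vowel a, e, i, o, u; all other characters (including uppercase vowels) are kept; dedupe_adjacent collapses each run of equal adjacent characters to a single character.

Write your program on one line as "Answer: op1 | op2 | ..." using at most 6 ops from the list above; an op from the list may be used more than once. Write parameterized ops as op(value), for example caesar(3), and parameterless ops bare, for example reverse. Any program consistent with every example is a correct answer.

drop(1) | dedupe_adjacent | caesar(11) | drop_vowels | take(2)

Check, running the answer program on each example:
  "sfziklamfe" -> "fziklamfe" -> "fziklamfe" -> "qktvwlxqp" -> "qktvwlxqp" -> "qk"
  "sygcmpi" -> "ygcmpi" -> "ygcmpi" -> "jrnxat" -> "jrnxt" -> "jr"
  "iwmhhqlfao" -> "wmhhqlfao" -> "wmhqlfao" -> "hxsbwqlz" -> "hxsbwqlz" -> "hx"
  "dkkuez" -> "kkuez" -> "kuez" -> "vfpk" -> "vfpk" -> "vf"
  "oaihzyaqoee" -> "aihzyaqoee" -> "aihzyaqoe" -> "ltskjlbzp" -> "ltskjlbzp" -> "lt"
  "clqncb" -> "lqncb" -> "lqncb" -> "wbynm" -> "wbynm" -> "wb"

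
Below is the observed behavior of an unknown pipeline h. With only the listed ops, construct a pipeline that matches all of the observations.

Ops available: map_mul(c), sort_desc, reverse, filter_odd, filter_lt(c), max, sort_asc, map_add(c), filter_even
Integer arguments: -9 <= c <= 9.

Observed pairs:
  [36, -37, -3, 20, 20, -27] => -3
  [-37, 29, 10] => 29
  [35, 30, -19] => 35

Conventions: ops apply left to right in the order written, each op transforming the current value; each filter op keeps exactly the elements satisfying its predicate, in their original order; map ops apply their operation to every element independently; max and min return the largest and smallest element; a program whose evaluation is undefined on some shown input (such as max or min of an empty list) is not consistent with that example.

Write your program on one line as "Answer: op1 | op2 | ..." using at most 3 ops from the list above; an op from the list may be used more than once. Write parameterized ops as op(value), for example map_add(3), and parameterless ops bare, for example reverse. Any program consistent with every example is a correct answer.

sort_asc | filter_odd | max

Check, running the answer program on each example:
  [36, -37, -3, 20, 20, -27] -> [-37, -27, -3, 20, 20, 36] -> [-37, -27, -3] -> -3
  [-37, 29, 10] -> [-37, 10, 29] -> [-37, 29] -> 29
  [35, 30, -19] -> [-19, 30, 35] -> [-19, 35] -> 35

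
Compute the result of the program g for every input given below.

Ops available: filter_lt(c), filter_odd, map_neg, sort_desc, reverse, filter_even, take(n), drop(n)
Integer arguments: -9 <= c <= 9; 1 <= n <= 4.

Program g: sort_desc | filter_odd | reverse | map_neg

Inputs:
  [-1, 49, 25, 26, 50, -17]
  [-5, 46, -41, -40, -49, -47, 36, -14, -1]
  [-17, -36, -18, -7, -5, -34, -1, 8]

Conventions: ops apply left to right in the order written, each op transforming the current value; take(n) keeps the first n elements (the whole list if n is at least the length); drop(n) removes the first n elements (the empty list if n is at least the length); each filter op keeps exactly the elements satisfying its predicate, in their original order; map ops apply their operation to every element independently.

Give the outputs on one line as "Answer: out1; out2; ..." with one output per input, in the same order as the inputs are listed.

Execution, op by op:
  [-1, 49, 25, 26, 50, -17] -> [50, 49, 26, 25, -1, -17] -> [49, 25, -1, -17] -> [-17, -1, 25, 49] -> [17, 1, -25, -49]
  [-5, 46, -41, -40, -49, -47, 36, -14, -1] -> [46, 36, -1, -5, -14, -40, -41, -47, -49] -> [-1, -5, -41, -47, -49] -> [-49, -47, -41, -5, -1] -> [49, 47, 41, 5, 1]
  [-17, -36, -18, -7, -5, -34, -1, 8] -> [8, -1, -5, -7, -17, -18, -34, -36] -> [-1, -5, -7, -17] -> [-17, -7, -5, -1] -> [17, 7, 5, 1]

[17, 1, -25, -49]; [49, 47, 41, 5, 1]; [17, 7, 5, 1]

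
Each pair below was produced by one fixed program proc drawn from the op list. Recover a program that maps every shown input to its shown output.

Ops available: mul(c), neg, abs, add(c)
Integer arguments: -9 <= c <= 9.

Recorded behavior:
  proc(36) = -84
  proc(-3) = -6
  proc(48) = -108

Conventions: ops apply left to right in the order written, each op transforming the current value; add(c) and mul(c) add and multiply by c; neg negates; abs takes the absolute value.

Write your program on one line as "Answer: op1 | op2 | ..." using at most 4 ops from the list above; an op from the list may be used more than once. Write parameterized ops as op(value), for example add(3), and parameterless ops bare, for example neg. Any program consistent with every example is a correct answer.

add(6) | mul(2) | neg

Check, running the answer program on each example:
  36 -> 42 -> 84 -> -84
  -3 -> 3 -> 6 -> -6
  48 -> 54 -> 108 -> -108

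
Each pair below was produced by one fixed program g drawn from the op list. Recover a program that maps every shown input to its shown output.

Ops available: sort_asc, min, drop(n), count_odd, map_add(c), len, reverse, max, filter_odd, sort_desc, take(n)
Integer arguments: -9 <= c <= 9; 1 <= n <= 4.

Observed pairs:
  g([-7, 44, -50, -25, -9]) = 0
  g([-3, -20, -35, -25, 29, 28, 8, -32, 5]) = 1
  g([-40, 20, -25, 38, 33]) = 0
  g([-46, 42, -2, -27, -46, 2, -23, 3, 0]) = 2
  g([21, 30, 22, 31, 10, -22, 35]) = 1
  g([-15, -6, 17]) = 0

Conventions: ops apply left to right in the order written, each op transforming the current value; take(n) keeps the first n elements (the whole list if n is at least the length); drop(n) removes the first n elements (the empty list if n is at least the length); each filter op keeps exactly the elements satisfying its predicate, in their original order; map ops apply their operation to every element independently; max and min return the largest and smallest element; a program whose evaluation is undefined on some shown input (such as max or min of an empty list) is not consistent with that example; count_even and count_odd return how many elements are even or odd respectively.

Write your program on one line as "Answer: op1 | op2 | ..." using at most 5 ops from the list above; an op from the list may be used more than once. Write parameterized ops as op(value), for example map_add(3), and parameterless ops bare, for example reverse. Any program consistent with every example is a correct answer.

map_add(-2) | drop(3) | drop(3) | count_odd

Check, running the answer program on each example:
  [-7, 44, -50, -25, -9] -> [-9, 42, -52, -27, -11] -> [-27, -11] -> [] -> 0
  [-3, -20, -35, -25, 29, 28, 8, -32, 5] -> [-5, -22, -37, -27, 27, 26, 6, -34, 3] -> [-27, 27, 26, 6, -34, 3] -> [6, -34, 3] -> 1
  [-40, 20, -25, 38, 33] -> [-42, 18, -27, 36, 31] -> [36, 31] -> [] -> 0
  [-46, 42, -2, -27, -46, 2, -23, 3, 0] -> [-48, 40, -4, -29, -48, 0, -25, 1, -2] -> [-29, -48, 0, -25, 1, -2] -> [-25, 1, -2] -> 2
  [21, 30, 22, 31, 10, -22, 35] -> [19, 28, 20, 29, 8, -24, 33] -> [29, 8, -24, 33] -> [33] -> 1
  [-15, -6, 17] -> [-17, -8, 15] -> [] -> [] -> 0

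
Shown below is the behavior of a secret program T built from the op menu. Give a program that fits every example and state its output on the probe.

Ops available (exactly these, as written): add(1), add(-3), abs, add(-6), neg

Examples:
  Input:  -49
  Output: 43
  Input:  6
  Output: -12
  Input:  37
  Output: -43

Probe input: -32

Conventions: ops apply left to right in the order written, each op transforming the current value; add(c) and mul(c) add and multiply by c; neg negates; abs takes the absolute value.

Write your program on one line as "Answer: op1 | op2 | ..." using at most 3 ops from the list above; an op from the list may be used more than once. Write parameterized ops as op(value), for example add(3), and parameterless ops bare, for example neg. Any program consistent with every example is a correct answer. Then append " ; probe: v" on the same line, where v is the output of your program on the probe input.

neg | add(-6) ; probe: 26

Check, running the answer program on each example:
  -49 -> 49 -> 43
  6 -> -6 -> -12
  37 -> -37 -> -43
  probe: -32 -> 32 -> 26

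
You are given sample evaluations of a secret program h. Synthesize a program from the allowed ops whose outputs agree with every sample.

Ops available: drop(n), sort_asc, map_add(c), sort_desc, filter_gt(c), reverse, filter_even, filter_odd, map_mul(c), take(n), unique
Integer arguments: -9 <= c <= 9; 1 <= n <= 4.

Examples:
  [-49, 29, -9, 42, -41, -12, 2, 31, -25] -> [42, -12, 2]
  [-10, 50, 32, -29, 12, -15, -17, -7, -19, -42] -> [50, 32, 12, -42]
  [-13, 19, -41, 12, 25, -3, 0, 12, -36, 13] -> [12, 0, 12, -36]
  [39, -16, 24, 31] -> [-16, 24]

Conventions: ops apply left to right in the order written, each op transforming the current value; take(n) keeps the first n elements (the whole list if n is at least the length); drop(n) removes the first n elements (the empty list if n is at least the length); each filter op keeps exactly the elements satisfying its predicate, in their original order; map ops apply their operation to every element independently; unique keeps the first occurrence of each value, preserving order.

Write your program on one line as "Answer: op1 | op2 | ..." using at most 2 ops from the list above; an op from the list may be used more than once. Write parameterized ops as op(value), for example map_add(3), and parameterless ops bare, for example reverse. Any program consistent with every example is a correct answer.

drop(1) | filter_even

Check, running the answer program on each example:
  [-49, 29, -9, 42, -41, -12, 2, 31, -25] -> [29, -9, 42, -41, -12, 2, 31, -25] -> [42, -12, 2]
  [-10, 50, 32, -29, 12, -15, -17, -7, -19, -42] -> [50, 32, -29, 12, -15, -17, -7, -19, -42] -> [50, 32, 12, -42]
  [-13, 19, -41, 12, 25, -3, 0, 12, -36, 13] -> [19, -41, 12, 25, -3, 0, 12, -36, 13] -> [12, 0, 12, -36]
  [39, -16, 24, 31] -> [-16, 24, 31] -> [-16, 24]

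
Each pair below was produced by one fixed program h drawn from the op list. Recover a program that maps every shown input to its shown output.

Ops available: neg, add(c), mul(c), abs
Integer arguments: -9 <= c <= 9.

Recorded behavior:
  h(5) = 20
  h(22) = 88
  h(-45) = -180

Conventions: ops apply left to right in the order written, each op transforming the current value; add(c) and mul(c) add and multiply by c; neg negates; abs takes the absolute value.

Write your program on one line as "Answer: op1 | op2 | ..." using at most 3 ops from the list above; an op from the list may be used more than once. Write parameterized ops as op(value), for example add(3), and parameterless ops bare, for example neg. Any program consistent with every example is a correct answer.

mul(-1) | mul(4) | neg

Check, running the answer program on each example:
  5 -> -5 -> -20 -> 20
  22 -> -22 -> -88 -> 88
  -45 -> 45 -> 180 -> -180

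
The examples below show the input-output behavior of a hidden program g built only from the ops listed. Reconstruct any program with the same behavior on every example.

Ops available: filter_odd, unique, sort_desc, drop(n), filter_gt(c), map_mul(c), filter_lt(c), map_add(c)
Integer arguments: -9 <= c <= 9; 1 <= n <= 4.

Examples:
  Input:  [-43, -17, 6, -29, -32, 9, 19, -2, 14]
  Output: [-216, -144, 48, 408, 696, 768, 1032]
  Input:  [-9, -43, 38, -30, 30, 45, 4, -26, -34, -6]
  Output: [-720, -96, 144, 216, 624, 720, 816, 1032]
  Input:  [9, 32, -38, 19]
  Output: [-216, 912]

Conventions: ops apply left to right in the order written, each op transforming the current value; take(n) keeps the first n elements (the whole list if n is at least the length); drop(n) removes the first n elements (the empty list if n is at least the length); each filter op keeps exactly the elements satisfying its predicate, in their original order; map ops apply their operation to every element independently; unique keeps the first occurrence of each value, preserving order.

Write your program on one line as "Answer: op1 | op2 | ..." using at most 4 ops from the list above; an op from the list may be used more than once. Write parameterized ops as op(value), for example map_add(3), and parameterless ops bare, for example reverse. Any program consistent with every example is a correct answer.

sort_desc | map_mul(-8) | map_mul(3) | drop(2)

Check, running the answer program on each example:
  [-43, -17, 6, -29, -32, 9, 19, -2, 14] -> [19, 14, 9, 6, -2, -17, -29, -32, -43] -> [-152, -112, -72, -48, 16, 136, 232, 256, 344] -> [-456, -336, -216, -144, 48, 408, 696, 768, 1032] -> [-216, -144, 48, 408, 696, 768, 1032]
  [-9, -43, 38, -30, 30, 45, 4, -26, -34, -6] -> [45, 38, 30, 4, -6, -9, -26, -30, -34, -43] -> [-360, -304, -240, -32, 48, 72, 208, 240, 272, 344] -> [-1080, -912, -720, -96, 144, 216, 624, 720, 816, 1032] -> [-720, -96, 144, 216, 624, 720, 816, 1032]
  [9, 32, -38, 19] -> [32, 19, 9, -38] -> [-256, -152, -72, 304] -> [-768, -456, -216, 912] -> [-216, 912]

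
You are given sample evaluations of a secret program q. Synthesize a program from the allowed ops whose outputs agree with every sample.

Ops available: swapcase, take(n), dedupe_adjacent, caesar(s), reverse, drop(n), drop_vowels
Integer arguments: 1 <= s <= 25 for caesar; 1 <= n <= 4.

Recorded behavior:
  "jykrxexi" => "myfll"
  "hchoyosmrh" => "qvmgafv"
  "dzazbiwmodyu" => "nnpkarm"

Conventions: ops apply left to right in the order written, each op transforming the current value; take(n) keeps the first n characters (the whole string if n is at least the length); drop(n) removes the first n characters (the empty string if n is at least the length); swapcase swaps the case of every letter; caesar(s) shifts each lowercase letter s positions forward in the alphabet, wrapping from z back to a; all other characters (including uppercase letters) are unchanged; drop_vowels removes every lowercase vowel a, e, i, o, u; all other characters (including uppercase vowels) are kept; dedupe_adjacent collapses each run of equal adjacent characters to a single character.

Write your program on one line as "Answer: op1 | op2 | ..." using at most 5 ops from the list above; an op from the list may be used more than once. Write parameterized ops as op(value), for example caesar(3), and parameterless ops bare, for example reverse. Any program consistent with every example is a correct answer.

drop_vowels | drop(1) | caesar(5) | caesar(9)

Check, running the answer program on each example:
  "jykrxexi" -> "jykrxx" -> "ykrxx" -> "dpwcc" -> "myfll"
  "hchoyosmrh" -> "hchysmrh" -> "chysmrh" -> "hmdxrwm" -> "qvmgafv"
  "dzazbiwmodyu" -> "dzzbwmdy" -> "zzbwmdy" -> "eegbrid" -> "nnpkarm"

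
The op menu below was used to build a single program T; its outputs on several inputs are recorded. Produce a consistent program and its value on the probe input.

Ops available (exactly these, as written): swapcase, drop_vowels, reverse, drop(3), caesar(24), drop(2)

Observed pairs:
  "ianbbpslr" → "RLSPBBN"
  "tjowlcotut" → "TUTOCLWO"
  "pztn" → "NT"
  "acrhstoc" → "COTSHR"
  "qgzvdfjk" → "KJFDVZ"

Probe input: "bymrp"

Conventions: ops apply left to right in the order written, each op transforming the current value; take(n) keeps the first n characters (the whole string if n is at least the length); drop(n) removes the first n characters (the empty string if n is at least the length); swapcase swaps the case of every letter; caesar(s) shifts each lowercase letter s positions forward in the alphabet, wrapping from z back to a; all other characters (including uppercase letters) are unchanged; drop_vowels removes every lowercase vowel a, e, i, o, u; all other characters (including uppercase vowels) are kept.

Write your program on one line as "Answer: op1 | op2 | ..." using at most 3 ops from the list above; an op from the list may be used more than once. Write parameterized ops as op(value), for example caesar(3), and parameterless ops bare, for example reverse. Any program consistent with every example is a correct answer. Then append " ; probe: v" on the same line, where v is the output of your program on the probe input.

drop(2) | reverse | swapcase ; probe: "PRM"

Check, running the answer program on each example:
  "ianbbpslr" -> "nbbpslr" -> "rlspbbn" -> "RLSPBBN"
  "tjowlcotut" -> "owlcotut" -> "tutoclwo" -> "TUTOCLWO"
  "pztn" -> "tn" -> "nt" -> "NT"
  "acrhstoc" -> "rhstoc" -> "cotshr" -> "COTSHR"
  "qgzvdfjk" -> "zvdfjk" -> "kjfdvz" -> "KJFDVZ"
  probe: "bymrp" -> "mrp" -> "prm" -> "PRM"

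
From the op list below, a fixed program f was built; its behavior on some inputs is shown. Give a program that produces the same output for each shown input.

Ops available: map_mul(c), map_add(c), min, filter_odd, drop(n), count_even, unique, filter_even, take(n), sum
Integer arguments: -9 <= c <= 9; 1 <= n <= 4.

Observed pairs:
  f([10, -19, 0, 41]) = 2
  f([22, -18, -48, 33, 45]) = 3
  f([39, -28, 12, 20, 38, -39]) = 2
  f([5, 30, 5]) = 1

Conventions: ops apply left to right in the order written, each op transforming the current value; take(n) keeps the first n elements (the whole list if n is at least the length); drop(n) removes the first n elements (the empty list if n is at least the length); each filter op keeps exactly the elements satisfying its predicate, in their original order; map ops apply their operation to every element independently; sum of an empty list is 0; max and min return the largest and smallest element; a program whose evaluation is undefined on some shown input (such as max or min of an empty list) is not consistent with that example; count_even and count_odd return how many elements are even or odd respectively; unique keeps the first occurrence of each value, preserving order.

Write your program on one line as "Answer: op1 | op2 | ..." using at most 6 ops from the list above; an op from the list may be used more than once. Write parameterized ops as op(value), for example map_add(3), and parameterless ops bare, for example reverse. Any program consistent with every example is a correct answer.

map_add(6) | take(3) | unique | filter_even | count_even

Check, running the answer program on each example:
  [10, -19, 0, 41] -> [16, -13, 6, 47] -> [16, -13, 6] -> [16, -13, 6] -> [16, 6] -> 2
  [22, -18, -48, 33, 45] -> [28, -12, -42, 39, 51] -> [28, -12, -42] -> [28, -12, -42] -> [28, -12, -42] -> 3
  [39, -28, 12, 20, 38, -39] -> [45, -22, 18, 26, 44, -33] -> [45, -22, 18] -> [45, -22, 18] -> [-22, 18] -> 2
  [5, 30, 5] -> [11, 36, 11] -> [11, 36, 11] -> [11, 36] -> [36] -> 1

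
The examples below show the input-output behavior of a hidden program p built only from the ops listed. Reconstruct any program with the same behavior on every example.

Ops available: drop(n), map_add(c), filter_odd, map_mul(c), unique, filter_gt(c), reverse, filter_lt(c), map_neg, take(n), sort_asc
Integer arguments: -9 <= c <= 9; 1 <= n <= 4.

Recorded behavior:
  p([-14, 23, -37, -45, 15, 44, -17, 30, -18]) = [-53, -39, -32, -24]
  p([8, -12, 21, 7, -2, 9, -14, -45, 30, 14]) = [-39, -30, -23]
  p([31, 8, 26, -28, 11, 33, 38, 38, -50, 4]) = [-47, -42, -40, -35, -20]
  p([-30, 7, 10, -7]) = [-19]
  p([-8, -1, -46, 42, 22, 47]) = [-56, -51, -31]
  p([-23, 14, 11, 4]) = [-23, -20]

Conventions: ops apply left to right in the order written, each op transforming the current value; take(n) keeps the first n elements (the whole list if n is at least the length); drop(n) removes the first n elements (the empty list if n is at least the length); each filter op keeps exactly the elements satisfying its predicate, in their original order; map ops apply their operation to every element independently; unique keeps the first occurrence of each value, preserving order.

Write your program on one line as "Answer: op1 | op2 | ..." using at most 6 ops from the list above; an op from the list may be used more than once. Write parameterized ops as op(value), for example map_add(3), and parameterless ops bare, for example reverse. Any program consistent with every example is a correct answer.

map_neg | sort_asc | unique | filter_lt(-9) | map_add(-9)

Check, running the answer program on each example:
  [-14, 23, -37, -45, 15, 44, -17, 30, -18] -> [14, -23, 37, 45, -15, -44, 17, -30, 18] -> [-44, -30, -23, -15, 14, 17, 18, 37, 45] -> [-44, -30, -23, -15, 14, 17, 18, 37, 45] -> [-44, -30, -23, -15] -> [-53, -39, -32, -24]
  [8, -12, 21, 7, -2, 9, -14, -45, 30, 14] -> [-8, 12, -21, -7, 2, -9, 14, 45, -30, -14] -> [-30, -21, -14, -9, -8, -7, 2, 12, 14, 45] -> [-30, -21, -14, -9, -8, -7, 2, 12, 14, 45] -> [-30, -21, -14] -> [-39, -30, -23]
  [31, 8, 26, -28, 11, 33, 38, 38, -50, 4] -> [-31, -8, -26, 28, -11, -33, -38, -38, 50, -4] -> [-38, -38, -33, -31, -26, -11, -8, -4, 28, 50] -> [-38, -33, -31, -26, -11, -8, -4, 28, 50] -> [-38, -33, -31, -26, -11] -> [-47, -42, -40, -35, -20]
  [-30, 7, 10, -7] -> [30, -7, -10, 7] -> [-10, -7, 7, 30] -> [-10, -7, 7, 30] -> [-10] -> [-19]
  [-8, -1, -46, 42, 22, 47] -> [8, 1, 46, -42, -22, -47] -> [-47, -42, -22, 1, 8, 46] -> [-47, -42, -22, 1, 8, 46] -> [-47, -42, -22] -> [-56, -51, -31]
  [-23, 14, 11, 4] -> [23, -14, -11, -4] -> [-14, -11, -4, 23] -> [-14, -11, -4, 23] -> [-14, -11] -> [-23, -20]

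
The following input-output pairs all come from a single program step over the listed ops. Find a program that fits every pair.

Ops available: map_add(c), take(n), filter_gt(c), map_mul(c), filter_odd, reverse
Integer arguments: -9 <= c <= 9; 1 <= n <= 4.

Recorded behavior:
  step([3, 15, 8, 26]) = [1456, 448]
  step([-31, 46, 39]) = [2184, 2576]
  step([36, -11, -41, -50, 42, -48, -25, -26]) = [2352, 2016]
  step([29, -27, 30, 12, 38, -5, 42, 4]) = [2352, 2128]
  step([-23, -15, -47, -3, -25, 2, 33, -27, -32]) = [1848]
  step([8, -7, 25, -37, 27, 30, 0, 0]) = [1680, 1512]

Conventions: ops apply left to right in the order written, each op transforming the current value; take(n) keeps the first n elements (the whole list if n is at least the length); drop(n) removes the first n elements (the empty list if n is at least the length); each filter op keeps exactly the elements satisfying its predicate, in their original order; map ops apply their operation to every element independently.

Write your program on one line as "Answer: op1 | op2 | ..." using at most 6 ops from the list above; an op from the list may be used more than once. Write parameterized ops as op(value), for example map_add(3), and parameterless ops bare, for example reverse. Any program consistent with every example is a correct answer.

filter_gt(5) | map_mul(-8) | reverse | map_mul(-7) | take(2)

Check, running the answer program on each example:
  [3, 15, 8, 26] -> [15, 8, 26] -> [-120, -64, -208] -> [-208, -64, -120] -> [1456, 448, 840] -> [1456, 448]
  [-31, 46, 39] -> [46, 39] -> [-368, -312] -> [-312, -368] -> [2184, 2576] -> [2184, 2576]
  [36, -11, -41, -50, 42, -48, -25, -26] -> [36, 42] -> [-288, -336] -> [-336, -288] -> [2352, 2016] -> [2352, 2016]
  [29, -27, 30, 12, 38, -5, 42, 4] -> [29, 30, 12, 38, 42] -> [-232, -240, -96, -304, -336] -> [-336, -304, -96, -240, -232] -> [2352, 2128, 672, 1680, 1624] -> [2352, 2128]
  [-23, -15, -47, -3, -25, 2, 33, -27, -32] -> [33] -> [-264] -> [-264] -> [1848] -> [1848]
  [8, -7, 25, -37, 27, 30, 0, 0] -> [8, 25, 27, 30] -> [-64, -200, -216, -240] -> [-240, -216, -200, -64] -> [1680, 1512, 1400, 448] -> [1680, 1512]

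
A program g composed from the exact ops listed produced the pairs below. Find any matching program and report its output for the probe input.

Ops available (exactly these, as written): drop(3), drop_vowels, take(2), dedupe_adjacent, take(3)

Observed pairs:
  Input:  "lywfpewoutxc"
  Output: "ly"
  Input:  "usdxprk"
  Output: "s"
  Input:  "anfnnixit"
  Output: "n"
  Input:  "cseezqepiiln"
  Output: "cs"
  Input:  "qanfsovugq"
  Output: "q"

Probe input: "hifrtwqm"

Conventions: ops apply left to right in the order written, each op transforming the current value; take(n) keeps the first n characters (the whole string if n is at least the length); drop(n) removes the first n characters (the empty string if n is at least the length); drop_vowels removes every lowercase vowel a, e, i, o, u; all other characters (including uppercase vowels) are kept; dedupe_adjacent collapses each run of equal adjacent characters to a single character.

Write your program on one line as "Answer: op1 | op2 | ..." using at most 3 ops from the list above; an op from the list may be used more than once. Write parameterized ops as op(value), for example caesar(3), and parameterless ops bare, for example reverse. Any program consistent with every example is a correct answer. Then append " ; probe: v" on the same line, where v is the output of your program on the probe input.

dedupe_adjacent | take(2) | drop_vowels ; probe: "h"

Check, running the answer program on each example:
  "lywfpewoutxc" -> "lywfpewoutxc" -> "ly" -> "ly"
  "usdxprk" -> "usdxprk" -> "us" -> "s"
  "anfnnixit" -> "anfnixit" -> "an" -> "n"
  "cseezqepiiln" -> "csezqepiln" -> "cs" -> "cs"
  "qanfsovugq" -> "qanfsovugq" -> "qa" -> "q"
  probe: "hifrtwqm" -> "hifrtwqm" -> "hi" -> "h"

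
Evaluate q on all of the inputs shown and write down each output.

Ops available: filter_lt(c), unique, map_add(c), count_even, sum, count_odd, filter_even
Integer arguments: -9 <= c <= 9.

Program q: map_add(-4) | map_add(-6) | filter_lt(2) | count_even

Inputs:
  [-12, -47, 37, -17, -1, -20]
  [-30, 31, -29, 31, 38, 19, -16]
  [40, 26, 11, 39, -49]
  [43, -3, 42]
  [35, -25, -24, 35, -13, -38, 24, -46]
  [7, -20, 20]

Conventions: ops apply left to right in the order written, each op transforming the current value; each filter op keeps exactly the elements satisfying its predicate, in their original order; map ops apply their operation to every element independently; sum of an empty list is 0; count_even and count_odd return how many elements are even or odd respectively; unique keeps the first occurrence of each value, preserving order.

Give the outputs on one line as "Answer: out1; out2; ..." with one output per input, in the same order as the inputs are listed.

2; 2; 0; 0; 3; 1

Execution, op by op:
  [-12, -47, 37, -17, -1, -20] -> [-16, -51, 33, -21, -5, -24] -> [-22, -57, 27, -27, -11, -30] -> [-22, -57, -27, -11, -30] -> 2
  [-30, 31, -29, 31, 38, 19, -16] -> [-34, 27, -33, 27, 34, 15, -20] -> [-40, 21, -39, 21, 28, 9, -26] -> [-40, -39, -26] -> 2
  [40, 26, 11, 39, -49] -> [36, 22, 7, 35, -53] -> [30, 16, 1, 29, -59] -> [1, -59] -> 0
  [43, -3, 42] -> [39, -7, 38] -> [33, -13, 32] -> [-13] -> 0
  [35, -25, -24, 35, -13, -38, 24, -46] -> [31, -29, -28, 31, -17, -42, 20, -50] -> [25, -35, -34, 25, -23, -48, 14, -56] -> [-35, -34, -23, -48, -56] -> 3
  [7, -20, 20] -> [3, -24, 16] -> [-3, -30, 10] -> [-3, -30] -> 1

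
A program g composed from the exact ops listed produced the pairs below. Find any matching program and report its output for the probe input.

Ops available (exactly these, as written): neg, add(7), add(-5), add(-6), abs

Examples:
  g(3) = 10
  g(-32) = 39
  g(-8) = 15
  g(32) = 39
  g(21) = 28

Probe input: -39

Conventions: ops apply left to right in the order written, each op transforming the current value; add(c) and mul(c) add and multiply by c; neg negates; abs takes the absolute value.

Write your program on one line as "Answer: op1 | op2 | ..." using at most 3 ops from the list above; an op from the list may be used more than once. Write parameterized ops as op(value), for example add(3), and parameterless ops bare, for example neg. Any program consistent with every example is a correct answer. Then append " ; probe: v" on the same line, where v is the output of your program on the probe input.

neg | abs | add(7) ; probe: 46

Check, running the answer program on each example:
  3 -> -3 -> 3 -> 10
  -32 -> 32 -> 32 -> 39
  -8 -> 8 -> 8 -> 15
  32 -> -32 -> 32 -> 39
  21 -> -21 -> 21 -> 28
  probe: -39 -> 39 -> 39 -> 46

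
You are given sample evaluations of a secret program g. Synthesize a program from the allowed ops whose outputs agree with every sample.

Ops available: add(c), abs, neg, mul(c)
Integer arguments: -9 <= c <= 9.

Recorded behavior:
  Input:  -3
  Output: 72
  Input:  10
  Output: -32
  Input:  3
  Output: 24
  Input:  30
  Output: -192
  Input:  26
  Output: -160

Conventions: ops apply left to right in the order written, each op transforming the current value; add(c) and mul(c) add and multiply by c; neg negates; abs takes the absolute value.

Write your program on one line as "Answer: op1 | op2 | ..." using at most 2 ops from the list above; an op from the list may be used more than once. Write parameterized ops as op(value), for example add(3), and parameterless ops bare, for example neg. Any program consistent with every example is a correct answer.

add(-6) | mul(-8)

Check, running the answer program on each example:
  -3 -> -9 -> 72
  10 -> 4 -> -32
  3 -> -3 -> 24
  30 -> 24 -> -192
  26 -> 20 -> -160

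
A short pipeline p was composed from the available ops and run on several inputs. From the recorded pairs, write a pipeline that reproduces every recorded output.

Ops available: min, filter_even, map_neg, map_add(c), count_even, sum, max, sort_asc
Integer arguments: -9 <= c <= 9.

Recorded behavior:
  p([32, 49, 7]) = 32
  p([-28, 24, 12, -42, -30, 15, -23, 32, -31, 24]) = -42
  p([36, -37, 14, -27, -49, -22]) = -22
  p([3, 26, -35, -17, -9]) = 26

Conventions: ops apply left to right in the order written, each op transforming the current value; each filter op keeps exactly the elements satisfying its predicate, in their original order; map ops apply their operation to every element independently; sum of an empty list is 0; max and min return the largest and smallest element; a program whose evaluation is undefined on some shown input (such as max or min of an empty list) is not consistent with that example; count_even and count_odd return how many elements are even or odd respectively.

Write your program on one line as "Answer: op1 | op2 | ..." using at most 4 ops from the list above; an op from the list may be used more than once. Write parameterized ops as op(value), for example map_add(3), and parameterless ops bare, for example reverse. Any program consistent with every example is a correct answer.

filter_even | sort_asc | min

Check, running the answer program on each example:
  [32, 49, 7] -> [32] -> [32] -> 32
  [-28, 24, 12, -42, -30, 15, -23, 32, -31, 24] -> [-28, 24, 12, -42, -30, 32, 24] -> [-42, -30, -28, 12, 24, 24, 32] -> -42
  [36, -37, 14, -27, -49, -22] -> [36, 14, -22] -> [-22, 14, 36] -> -22
  [3, 26, -35, -17, -9] -> [26] -> [26] -> 26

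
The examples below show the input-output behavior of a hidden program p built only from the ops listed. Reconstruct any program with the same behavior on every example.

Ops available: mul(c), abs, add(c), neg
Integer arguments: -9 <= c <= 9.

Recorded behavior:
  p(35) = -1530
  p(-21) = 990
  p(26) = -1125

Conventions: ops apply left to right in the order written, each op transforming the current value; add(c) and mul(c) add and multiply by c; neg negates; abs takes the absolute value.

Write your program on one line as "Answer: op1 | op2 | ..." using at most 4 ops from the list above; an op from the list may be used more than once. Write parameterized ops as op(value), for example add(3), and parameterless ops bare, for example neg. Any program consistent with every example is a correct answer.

mul(-5) | add(-3) | add(8) | mul(9)

Check, running the answer program on each example:
  35 -> -175 -> -178 -> -170 -> -1530
  -21 -> 105 -> 102 -> 110 -> 990
  26 -> -130 -> -133 -> -125 -> -1125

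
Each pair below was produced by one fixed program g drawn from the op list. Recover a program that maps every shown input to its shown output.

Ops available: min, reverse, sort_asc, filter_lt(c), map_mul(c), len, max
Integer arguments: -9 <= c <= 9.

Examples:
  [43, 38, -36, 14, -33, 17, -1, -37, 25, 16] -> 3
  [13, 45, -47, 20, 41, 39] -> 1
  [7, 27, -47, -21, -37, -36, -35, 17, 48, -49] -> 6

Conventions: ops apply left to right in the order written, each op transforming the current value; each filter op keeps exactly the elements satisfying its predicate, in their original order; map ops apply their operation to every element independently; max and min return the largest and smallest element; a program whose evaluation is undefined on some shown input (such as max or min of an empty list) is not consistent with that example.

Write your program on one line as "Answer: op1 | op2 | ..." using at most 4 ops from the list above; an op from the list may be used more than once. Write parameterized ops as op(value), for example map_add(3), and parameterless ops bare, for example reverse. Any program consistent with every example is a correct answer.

filter_lt(-3) | reverse | len

Check, running the answer program on each example:
  [43, 38, -36, 14, -33, 17, -1, -37, 25, 16] -> [-36, -33, -37] -> [-37, -33, -36] -> 3
  [13, 45, -47, 20, 41, 39] -> [-47] -> [-47] -> 1
  [7, 27, -47, -21, -37, -36, -35, 17, 48, -49] -> [-47, -21, -37, -36, -35, -49] -> [-49, -35, -36, -37, -21, -47] -> 6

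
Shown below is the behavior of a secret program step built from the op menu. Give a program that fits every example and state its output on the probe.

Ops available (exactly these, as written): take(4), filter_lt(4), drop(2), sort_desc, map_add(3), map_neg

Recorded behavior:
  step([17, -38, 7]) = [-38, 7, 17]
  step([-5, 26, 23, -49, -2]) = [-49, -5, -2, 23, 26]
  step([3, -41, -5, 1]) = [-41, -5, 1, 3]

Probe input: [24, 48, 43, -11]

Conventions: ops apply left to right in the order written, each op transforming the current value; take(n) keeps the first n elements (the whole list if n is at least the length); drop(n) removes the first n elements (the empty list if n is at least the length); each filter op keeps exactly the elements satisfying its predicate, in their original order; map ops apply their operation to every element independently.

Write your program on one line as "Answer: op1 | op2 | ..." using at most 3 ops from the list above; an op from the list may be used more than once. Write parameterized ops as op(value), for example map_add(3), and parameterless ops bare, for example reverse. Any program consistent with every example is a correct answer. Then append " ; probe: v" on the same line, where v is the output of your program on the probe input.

map_neg | sort_desc | map_neg ; probe: [-11, 24, 43, 48]

Check, running the answer program on each example:
  [17, -38, 7] -> [-17, 38, -7] -> [38, -7, -17] -> [-38, 7, 17]
  [-5, 26, 23, -49, -2] -> [5, -26, -23, 49, 2] -> [49, 5, 2, -23, -26] -> [-49, -5, -2, 23, 26]
  [3, -41, -5, 1] -> [-3, 41, 5, -1] -> [41, 5, -1, -3] -> [-41, -5, 1, 3]
  probe: [24, 48, 43, -11] -> [-24, -48, -43, 11] -> [11, -24, -43, -48] -> [-11, 24, 43, 48]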